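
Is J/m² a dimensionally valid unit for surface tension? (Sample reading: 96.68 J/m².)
Yes

surface tension has SI base units: kg / s^2
J/m² reduces to the same SI base units, so it is a valid unit for surface tension.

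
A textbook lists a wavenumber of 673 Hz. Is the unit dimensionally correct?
No

wavenumber has SI base units: 1 / m
Hz does NOT reduce to 1 / m; a valid unit for wavenumber would be e.g. 1/m.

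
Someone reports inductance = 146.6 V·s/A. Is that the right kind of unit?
Yes

inductance has SI base units: kg * m^2 / (A^2 * s^2)
V·s/A reduces to the same SI base units, so it is a valid unit for inductance.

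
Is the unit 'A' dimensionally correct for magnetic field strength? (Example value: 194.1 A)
No

magnetic field strength has SI base units: A / m
A does NOT reduce to A / m; a valid unit for magnetic field strength would be e.g. A/m.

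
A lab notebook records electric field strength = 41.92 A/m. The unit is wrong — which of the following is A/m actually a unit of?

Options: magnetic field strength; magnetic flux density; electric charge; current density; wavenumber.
magnetic field strength

electric field strength should have units dimensionally equivalent to kg * m / (A * s^3) (e.g. V/m).
The given unit 'A/m' reduces to A / m. Of the listed options, that is the dimensionality of magnetic field strength.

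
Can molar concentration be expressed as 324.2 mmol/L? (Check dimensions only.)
Yes

molar concentration has SI base units: mol / m^3
mmol/L reduces to the same SI base units, so it is a valid unit for molar concentration.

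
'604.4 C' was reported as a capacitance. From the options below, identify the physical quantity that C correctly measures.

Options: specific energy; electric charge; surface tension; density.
electric charge

capacitance should have units dimensionally equivalent to A^2 * s^4 / (kg * m^2) (e.g. F).
The given unit 'C' reduces to A * s. Of the listed options, that is the dimensionality of electric charge.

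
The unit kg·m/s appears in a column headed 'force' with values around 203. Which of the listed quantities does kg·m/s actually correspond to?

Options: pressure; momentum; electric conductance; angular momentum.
momentum

force should have units dimensionally equivalent to kg * m / s^2 (e.g. N).
The given unit 'kg·m/s' reduces to kg * m / s. Of the listed options, that is the dimensionality of momentum.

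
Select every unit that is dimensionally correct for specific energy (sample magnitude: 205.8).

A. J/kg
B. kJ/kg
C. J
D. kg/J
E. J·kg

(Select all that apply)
A, B

specific energy has SI base units: m^2 / s^2

Checking each option against m^2 / s^2:
  A. J/kg: ✓ matches
  B. kJ/kg: ✓ matches
  C. J: ✗ does not match
  D. kg/J: ✗ does not match
  E. J·kg: ✗ does not match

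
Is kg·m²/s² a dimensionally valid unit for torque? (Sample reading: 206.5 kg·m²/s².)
Yes

torque has SI base units: kg * m^2 / s^2
kg·m²/s² reduces to the same SI base units, so it is a valid unit for torque.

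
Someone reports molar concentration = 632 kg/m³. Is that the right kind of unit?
No

molar concentration has SI base units: mol / m^3
kg/m³ does NOT reduce to mol / m^3; a valid unit for molar concentration would be e.g. mol/m³.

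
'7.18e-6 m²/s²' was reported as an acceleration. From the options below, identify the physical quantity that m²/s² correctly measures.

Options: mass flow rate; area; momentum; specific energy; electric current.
specific energy

acceleration should have units dimensionally equivalent to m / s^2 (e.g. m/s²).
The given unit 'm²/s²' reduces to m^2 / s^2. Of the listed options, that is the dimensionality of specific energy.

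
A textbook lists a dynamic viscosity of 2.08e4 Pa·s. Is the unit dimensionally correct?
Yes

dynamic viscosity has SI base units: kg / (m * s)
Pa·s reduces to the same SI base units, so it is a valid unit for dynamic viscosity.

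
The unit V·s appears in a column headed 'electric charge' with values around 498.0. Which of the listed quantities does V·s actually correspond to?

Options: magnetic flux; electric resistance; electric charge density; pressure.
magnetic flux

electric charge should have units dimensionally equivalent to A * s (e.g. C).
The given unit 'V·s' reduces to kg * m^2 / (A * s^2). Of the listed options, that is the dimensionality of magnetic flux.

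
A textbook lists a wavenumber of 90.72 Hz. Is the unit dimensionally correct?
No

wavenumber has SI base units: 1 / m
Hz does NOT reduce to 1 / m; a valid unit for wavenumber would be e.g. 1/m.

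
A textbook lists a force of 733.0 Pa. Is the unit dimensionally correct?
No

force has SI base units: kg * m / s^2
Pa does NOT reduce to kg * m / s^2; a valid unit for force would be e.g. N.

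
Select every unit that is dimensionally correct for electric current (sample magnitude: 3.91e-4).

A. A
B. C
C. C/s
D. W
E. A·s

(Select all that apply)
A, C

electric current has SI base units: A

Checking each option against A:
  A. A: ✓ matches
  B. C: ✗ does not match
  C. C/s: ✓ matches
  D. W: ✗ does not match
  E. A·s: ✗ does not match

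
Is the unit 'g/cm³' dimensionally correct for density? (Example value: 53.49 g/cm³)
Yes

density has SI base units: kg / m^3
g/cm³ reduces to the same SI base units, so it is a valid unit for density.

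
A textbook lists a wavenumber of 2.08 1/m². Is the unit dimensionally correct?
No

wavenumber has SI base units: 1 / m
1/m² does NOT reduce to 1 / m; a valid unit for wavenumber would be e.g. 1/m.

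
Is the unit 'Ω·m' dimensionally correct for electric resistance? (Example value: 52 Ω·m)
No

electric resistance has SI base units: kg * m^2 / (A^2 * s^3)
Ω·m does NOT reduce to kg * m^2 / (A^2 * s^3); a valid unit for electric resistance would be e.g. Ω.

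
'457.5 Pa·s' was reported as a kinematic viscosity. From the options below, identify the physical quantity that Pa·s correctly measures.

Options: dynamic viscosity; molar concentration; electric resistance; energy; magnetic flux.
dynamic viscosity

kinematic viscosity should have units dimensionally equivalent to m^2 / s (e.g. m²/s).
The given unit 'Pa·s' reduces to kg / (m * s). Of the listed options, that is the dimensionality of dynamic viscosity.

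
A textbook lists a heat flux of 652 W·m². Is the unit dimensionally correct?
No

heat flux has SI base units: kg / s^3
W·m² does NOT reduce to kg / s^3; a valid unit for heat flux would be e.g. W/m².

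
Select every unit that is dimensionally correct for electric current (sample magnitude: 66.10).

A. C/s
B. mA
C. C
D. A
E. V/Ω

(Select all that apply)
A, B, D, E

electric current has SI base units: A

Checking each option against A:
  A. C/s: ✓ matches
  B. mA: ✓ matches
  C. C: ✗ does not match
  D. A: ✓ matches
  E. V/Ω: ✓ matches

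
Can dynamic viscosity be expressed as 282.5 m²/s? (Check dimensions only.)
No

dynamic viscosity has SI base units: kg / (m * s)
m²/s does NOT reduce to kg / (m * s); a valid unit for dynamic viscosity would be e.g. Pa·s.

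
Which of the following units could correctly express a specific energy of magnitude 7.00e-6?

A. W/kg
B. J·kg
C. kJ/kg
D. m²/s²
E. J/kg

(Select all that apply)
C, D, E

specific energy has SI base units: m^2 / s^2

Checking each option against m^2 / s^2:
  A. W/kg: ✗ does not match
  B. J·kg: ✗ does not match
  C. kJ/kg: ✓ matches
  D. m²/s²: ✓ matches
  E. J/kg: ✓ matches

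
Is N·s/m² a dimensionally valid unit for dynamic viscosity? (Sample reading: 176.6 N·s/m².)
Yes

dynamic viscosity has SI base units: kg / (m * s)
N·s/m² reduces to the same SI base units, so it is a valid unit for dynamic viscosity.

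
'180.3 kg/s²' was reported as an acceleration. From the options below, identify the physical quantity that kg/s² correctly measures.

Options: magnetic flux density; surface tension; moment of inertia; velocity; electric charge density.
surface tension

acceleration should have units dimensionally equivalent to m / s^2 (e.g. m/s²).
The given unit 'kg/s²' reduces to kg / s^2. Of the listed options, that is the dimensionality of surface tension.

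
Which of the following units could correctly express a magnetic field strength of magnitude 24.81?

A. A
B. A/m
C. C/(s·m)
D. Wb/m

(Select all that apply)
B, C

magnetic field strength has SI base units: A / m

Checking each option against A / m:
  A. A: ✗ does not match
  B. A/m: ✓ matches
  C. C/(s·m): ✓ matches
  D. Wb/m: ✗ does not match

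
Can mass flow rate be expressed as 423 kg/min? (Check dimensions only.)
Yes

mass flow rate has SI base units: kg / s
kg/min reduces to the same SI base units, so it is a valid unit for mass flow rate.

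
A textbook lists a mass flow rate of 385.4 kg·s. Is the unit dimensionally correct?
No

mass flow rate has SI base units: kg / s
kg·s does NOT reduce to kg / s; a valid unit for mass flow rate would be e.g. kg/s.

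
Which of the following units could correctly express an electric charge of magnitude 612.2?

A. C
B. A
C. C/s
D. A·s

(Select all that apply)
A, D

electric charge has SI base units: A * s

Checking each option against A * s:
  A. C: ✓ matches
  B. A: ✗ does not match
  C. C/s: ✗ does not match
  D. A·s: ✓ matches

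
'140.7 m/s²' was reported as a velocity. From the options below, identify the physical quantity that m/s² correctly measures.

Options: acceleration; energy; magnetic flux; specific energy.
acceleration

velocity should have units dimensionally equivalent to m / s (e.g. m/s).
The given unit 'm/s²' reduces to m / s^2. Of the listed options, that is the dimensionality of acceleration.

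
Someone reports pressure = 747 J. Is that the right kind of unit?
No

pressure has SI base units: kg / (m * s^2)
J does NOT reduce to kg / (m * s^2); a valid unit for pressure would be e.g. Pa.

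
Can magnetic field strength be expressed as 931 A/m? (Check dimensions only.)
Yes

magnetic field strength has SI base units: A / m
A/m reduces to the same SI base units, so it is a valid unit for magnetic field strength.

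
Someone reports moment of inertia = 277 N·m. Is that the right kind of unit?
No

moment of inertia has SI base units: kg * m^2
N·m does NOT reduce to kg * m^2; a valid unit for moment of inertia would be e.g. kg·m².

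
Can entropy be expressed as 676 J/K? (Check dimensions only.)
Yes

entropy has SI base units: kg * m^2 / (s^2 * K)
J/K reduces to the same SI base units, so it is a valid unit for entropy.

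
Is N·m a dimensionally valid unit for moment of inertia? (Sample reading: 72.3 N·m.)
No

moment of inertia has SI base units: kg * m^2
N·m does NOT reduce to kg * m^2; a valid unit for moment of inertia would be e.g. kg·m².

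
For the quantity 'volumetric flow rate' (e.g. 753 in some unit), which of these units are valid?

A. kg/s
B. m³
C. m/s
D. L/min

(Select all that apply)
D

volumetric flow rate has SI base units: m^3 / s

Checking each option against m^3 / s:
  A. kg/s: ✗ does not match
  B. m³: ✗ does not match
  C. m/s: ✗ does not match
  D. L/min: ✓ matches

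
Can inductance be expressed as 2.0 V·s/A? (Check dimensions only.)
Yes

inductance has SI base units: kg * m^2 / (A^2 * s^2)
V·s/A reduces to the same SI base units, so it is a valid unit for inductance.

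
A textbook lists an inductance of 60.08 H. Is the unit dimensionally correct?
Yes

inductance has SI base units: kg * m^2 / (A^2 * s^2)
H reduces to the same SI base units, so it is a valid unit for inductance.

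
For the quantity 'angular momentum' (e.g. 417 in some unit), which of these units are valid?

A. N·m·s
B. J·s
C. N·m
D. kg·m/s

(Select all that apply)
A, B

angular momentum has SI base units: kg * m^2 / s

Checking each option against kg * m^2 / s:
  A. N·m·s: ✓ matches
  B. J·s: ✓ matches
  C. N·m: ✗ does not match
  D. kg·m/s: ✗ does not match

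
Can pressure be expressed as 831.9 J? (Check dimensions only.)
No

pressure has SI base units: kg / (m * s^2)
J does NOT reduce to kg / (m * s^2); a valid unit for pressure would be e.g. Pa.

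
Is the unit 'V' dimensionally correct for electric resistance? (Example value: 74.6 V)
No

electric resistance has SI base units: kg * m^2 / (A^2 * s^3)
V does NOT reduce to kg * m^2 / (A^2 * s^3); a valid unit for electric resistance would be e.g. Ω.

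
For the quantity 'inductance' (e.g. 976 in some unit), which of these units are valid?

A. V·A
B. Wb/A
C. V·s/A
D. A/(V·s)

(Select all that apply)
B, C

inductance has SI base units: kg * m^2 / (A^2 * s^2)

Checking each option against kg * m^2 / (A^2 * s^2):
  A. V·A: ✗ does not match
  B. Wb/A: ✓ matches
  C. V·s/A: ✓ matches
  D. A/(V·s): ✗ does not match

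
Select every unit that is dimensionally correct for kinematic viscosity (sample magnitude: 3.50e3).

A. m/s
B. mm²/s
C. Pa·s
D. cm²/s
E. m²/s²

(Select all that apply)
B, D

kinematic viscosity has SI base units: m^2 / s

Checking each option against m^2 / s:
  A. m/s: ✗ does not match
  B. mm²/s: ✓ matches
  C. Pa·s: ✗ does not match
  D. cm²/s: ✓ matches
  E. m²/s²: ✗ does not match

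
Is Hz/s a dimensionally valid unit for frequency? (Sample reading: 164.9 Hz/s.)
No

frequency has SI base units: 1 / s
Hz/s does NOT reduce to 1 / s; a valid unit for frequency would be e.g. Hz.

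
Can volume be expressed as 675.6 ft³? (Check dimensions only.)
Yes

volume has SI base units: m^3
ft³ reduces to the same SI base units, so it is a valid unit for volume.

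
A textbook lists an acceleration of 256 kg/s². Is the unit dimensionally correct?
No

acceleration has SI base units: m / s^2
kg/s² does NOT reduce to m / s^2; a valid unit for acceleration would be e.g. m/s².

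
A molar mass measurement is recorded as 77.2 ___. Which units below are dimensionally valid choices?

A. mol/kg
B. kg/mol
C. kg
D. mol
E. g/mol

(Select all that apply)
B, E

molar mass has SI base units: kg / mol

Checking each option against kg / mol:
  A. mol/kg: ✗ does not match
  B. kg/mol: ✓ matches
  C. kg: ✗ does not match
  D. mol: ✗ does not match
  E. g/mol: ✓ matches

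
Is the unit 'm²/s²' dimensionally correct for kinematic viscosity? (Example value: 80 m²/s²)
No

kinematic viscosity has SI base units: m^2 / s
m²/s² does NOT reduce to m^2 / s; a valid unit for kinematic viscosity would be e.g. m²/s.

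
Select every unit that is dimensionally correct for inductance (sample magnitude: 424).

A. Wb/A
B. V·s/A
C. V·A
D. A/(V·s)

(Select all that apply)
A, B

inductance has SI base units: kg * m^2 / (A^2 * s^2)

Checking each option against kg * m^2 / (A^2 * s^2):
  A. Wb/A: ✓ matches
  B. V·s/A: ✓ matches
  C. V·A: ✗ does not match
  D. A/(V·s): ✗ does not match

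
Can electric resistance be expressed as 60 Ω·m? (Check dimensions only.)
No

electric resistance has SI base units: kg * m^2 / (A^2 * s^3)
Ω·m does NOT reduce to kg * m^2 / (A^2 * s^3); a valid unit for electric resistance would be e.g. Ω.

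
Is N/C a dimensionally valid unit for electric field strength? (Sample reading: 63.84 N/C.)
Yes

electric field strength has SI base units: kg * m / (A * s^3)
N/C reduces to the same SI base units, so it is a valid unit for electric field strength.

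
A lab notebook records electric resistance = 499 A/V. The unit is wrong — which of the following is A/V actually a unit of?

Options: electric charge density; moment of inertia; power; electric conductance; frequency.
electric conductance

electric resistance should have units dimensionally equivalent to kg * m^2 / (A^2 * s^3) (e.g. Ω).
The given unit 'A/V' reduces to A^2 * s^3 / (kg * m^2). Of the listed options, that is the dimensionality of electric conductance.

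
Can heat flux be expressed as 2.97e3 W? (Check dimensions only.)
No

heat flux has SI base units: kg / s^3
W does NOT reduce to kg / s^3; a valid unit for heat flux would be e.g. W/m².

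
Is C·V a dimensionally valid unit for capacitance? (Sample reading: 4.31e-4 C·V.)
No

capacitance has SI base units: A^2 * s^4 / (kg * m^2)
C·V does NOT reduce to A^2 * s^4 / (kg * m^2); a valid unit for capacitance would be e.g. F.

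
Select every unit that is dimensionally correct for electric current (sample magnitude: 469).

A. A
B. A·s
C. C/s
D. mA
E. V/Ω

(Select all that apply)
A, C, D, E

electric current has SI base units: A

Checking each option against A:
  A. A: ✓ matches
  B. A·s: ✗ does not match
  C. C/s: ✓ matches
  D. mA: ✓ matches
  E. V/Ω: ✓ matches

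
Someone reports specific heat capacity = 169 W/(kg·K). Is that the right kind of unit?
No

specific heat capacity has SI base units: m^2 / (s^2 * K)
W/(kg·K) does NOT reduce to m^2 / (s^2 * K); a valid unit for specific heat capacity would be e.g. J/(kg·K).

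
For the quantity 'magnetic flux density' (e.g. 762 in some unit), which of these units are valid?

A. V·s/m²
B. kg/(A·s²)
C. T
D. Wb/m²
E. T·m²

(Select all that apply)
A, B, C, D

magnetic flux density has SI base units: kg / (A * s^2)

Checking each option against kg / (A * s^2):
  A. V·s/m²: ✓ matches
  B. kg/(A·s²): ✓ matches
  C. T: ✓ matches
  D. Wb/m²: ✓ matches
  E. T·m²: ✗ does not match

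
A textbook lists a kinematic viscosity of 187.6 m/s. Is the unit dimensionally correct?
No

kinematic viscosity has SI base units: m^2 / s
m/s does NOT reduce to m^2 / s; a valid unit for kinematic viscosity would be e.g. m²/s.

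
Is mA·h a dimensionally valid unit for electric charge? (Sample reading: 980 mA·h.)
Yes

electric charge has SI base units: A * s
mA·h reduces to the same SI base units, so it is a valid unit for electric charge.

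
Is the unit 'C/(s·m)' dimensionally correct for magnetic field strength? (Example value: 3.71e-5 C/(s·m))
Yes

magnetic field strength has SI base units: A / m
C/(s·m) reduces to the same SI base units, so it is a valid unit for magnetic field strength.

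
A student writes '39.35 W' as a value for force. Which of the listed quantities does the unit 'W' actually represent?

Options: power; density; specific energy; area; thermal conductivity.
power

force should have units dimensionally equivalent to kg * m / s^2 (e.g. N).
The given unit 'W' reduces to kg * m^2 / s^3. Of the listed options, that is the dimensionality of power.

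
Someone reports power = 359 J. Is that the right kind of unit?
No

power has SI base units: kg * m^2 / s^3
J does NOT reduce to kg * m^2 / s^3; a valid unit for power would be e.g. W.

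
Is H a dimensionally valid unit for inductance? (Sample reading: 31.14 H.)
Yes

inductance has SI base units: kg * m^2 / (A^2 * s^2)
H reduces to the same SI base units, so it is a valid unit for inductance.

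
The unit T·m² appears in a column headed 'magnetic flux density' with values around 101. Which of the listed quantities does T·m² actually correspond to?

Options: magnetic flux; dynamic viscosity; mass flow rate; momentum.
magnetic flux

magnetic flux density should have units dimensionally equivalent to kg / (A * s^2) (e.g. T).
The given unit 'T·m²' reduces to kg * m^2 / (A * s^2). Of the listed options, that is the dimensionality of magnetic flux.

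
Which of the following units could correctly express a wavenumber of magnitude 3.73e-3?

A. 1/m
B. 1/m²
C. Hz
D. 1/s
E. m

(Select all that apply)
A

wavenumber has SI base units: 1 / m

Checking each option against 1 / m:
  A. 1/m: ✓ matches
  B. 1/m²: ✗ does not match
  C. Hz: ✗ does not match
  D. 1/s: ✗ does not match
  E. m: ✗ does not match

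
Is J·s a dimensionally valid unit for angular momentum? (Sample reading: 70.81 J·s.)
Yes

angular momentum has SI base units: kg * m^2 / s
J·s reduces to the same SI base units, so it is a valid unit for angular momentum.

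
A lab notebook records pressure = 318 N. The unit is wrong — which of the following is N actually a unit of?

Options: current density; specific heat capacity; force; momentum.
force

pressure should have units dimensionally equivalent to kg / (m * s^2) (e.g. Pa).
The given unit 'N' reduces to kg * m / s^2. Of the listed options, that is the dimensionality of force.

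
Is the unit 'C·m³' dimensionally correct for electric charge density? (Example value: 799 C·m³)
No

electric charge density has SI base units: A * s / m^3
C·m³ does NOT reduce to A * s / m^3; a valid unit for electric charge density would be e.g. C/m³.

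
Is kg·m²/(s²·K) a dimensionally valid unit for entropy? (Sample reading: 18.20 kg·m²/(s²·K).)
Yes

entropy has SI base units: kg * m^2 / (s^2 * K)
kg·m²/(s²·K) reduces to the same SI base units, so it is a valid unit for entropy.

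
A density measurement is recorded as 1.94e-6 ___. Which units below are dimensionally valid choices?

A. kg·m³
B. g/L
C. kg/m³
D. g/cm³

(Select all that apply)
B, C, D

density has SI base units: kg / m^3

Checking each option against kg / m^3:
  A. kg·m³: ✗ does not match
  B. g/L: ✓ matches
  C. kg/m³: ✓ matches
  D. g/cm³: ✓ matches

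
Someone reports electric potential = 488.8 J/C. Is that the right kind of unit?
Yes

electric potential has SI base units: kg * m^2 / (A * s^3)
J/C reduces to the same SI base units, so it is a valid unit for electric potential.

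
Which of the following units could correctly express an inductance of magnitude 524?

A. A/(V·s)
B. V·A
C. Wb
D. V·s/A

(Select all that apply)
D

inductance has SI base units: kg * m^2 / (A^2 * s^2)

Checking each option against kg * m^2 / (A^2 * s^2):
  A. A/(V·s): ✗ does not match
  B. V·A: ✗ does not match
  C. Wb: ✗ does not match
  D. V·s/A: ✓ matches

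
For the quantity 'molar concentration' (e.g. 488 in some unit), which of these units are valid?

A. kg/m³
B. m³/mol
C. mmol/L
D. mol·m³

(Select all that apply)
C

molar concentration has SI base units: mol / m^3

Checking each option against mol / m^3:
  A. kg/m³: ✗ does not match
  B. m³/mol: ✗ does not match
  C. mmol/L: ✓ matches
  D. mol·m³: ✗ does not match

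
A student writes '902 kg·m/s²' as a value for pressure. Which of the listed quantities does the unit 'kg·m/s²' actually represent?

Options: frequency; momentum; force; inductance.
force

pressure should have units dimensionally equivalent to kg / (m * s^2) (e.g. Pa).
The given unit 'kg·m/s²' reduces to kg * m / s^2. Of the listed options, that is the dimensionality of force.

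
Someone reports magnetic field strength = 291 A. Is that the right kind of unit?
No

magnetic field strength has SI base units: A / m
A does NOT reduce to A / m; a valid unit for magnetic field strength would be e.g. A/m.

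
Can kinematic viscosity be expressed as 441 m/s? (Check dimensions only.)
No

kinematic viscosity has SI base units: m^2 / s
m/s does NOT reduce to m^2 / s; a valid unit for kinematic viscosity would be e.g. m²/s.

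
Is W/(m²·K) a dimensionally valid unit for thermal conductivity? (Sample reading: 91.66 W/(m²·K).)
No

thermal conductivity has SI base units: kg * m / (s^3 * K)
W/(m²·K) does NOT reduce to kg * m / (s^3 * K); a valid unit for thermal conductivity would be e.g. W/(m·K).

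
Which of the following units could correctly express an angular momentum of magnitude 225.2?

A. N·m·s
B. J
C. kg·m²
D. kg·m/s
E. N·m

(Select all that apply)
A

angular momentum has SI base units: kg * m^2 / s

Checking each option against kg * m^2 / s:
  A. N·m·s: ✓ matches
  B. J: ✗ does not match
  C. kg·m²: ✗ does not match
  D. kg·m/s: ✗ does not match
  E. N·m: ✗ does not match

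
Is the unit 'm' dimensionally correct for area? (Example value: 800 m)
No

area has SI base units: m^2
m does NOT reduce to m^2; a valid unit for area would be e.g. m².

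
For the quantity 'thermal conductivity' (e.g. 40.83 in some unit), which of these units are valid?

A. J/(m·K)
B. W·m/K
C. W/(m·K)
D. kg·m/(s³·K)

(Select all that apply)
C, D

thermal conductivity has SI base units: kg * m / (s^3 * K)

Checking each option against kg * m / (s^3 * K):
  A. J/(m·K): ✗ does not match
  B. W·m/K: ✗ does not match
  C. W/(m·K): ✓ matches
  D. kg·m/(s³·K): ✓ matches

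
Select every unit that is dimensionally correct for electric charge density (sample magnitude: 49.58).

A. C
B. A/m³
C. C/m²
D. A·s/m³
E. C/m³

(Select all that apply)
D, E

electric charge density has SI base units: A * s / m^3

Checking each option against A * s / m^3:
  A. C: ✗ does not match
  B. A/m³: ✗ does not match
  C. C/m²: ✗ does not match
  D. A·s/m³: ✓ matches
  E. C/m³: ✓ matches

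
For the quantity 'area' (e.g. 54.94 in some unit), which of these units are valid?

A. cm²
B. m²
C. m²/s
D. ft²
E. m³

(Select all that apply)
A, B, D

area has SI base units: m^2

Checking each option against m^2:
  A. cm²: ✓ matches
  B. m²: ✓ matches
  C. m²/s: ✗ does not match
  D. ft²: ✓ matches
  E. m³: ✗ does not match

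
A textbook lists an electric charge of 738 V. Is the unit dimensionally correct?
No

electric charge has SI base units: A * s
V does NOT reduce to A * s; a valid unit for electric charge would be e.g. C.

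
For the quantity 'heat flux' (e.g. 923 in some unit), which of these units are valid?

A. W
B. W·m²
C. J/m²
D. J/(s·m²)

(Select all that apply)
D

heat flux has SI base units: kg / s^3

Checking each option against kg / s^3:
  A. W: ✗ does not match
  B. W·m²: ✗ does not match
  C. J/m²: ✗ does not match
  D. J/(s·m²): ✓ matches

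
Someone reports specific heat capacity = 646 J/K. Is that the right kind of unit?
No

specific heat capacity has SI base units: m^2 / (s^2 * K)
J/K does NOT reduce to m^2 / (s^2 * K); a valid unit for specific heat capacity would be e.g. J/(kg·K).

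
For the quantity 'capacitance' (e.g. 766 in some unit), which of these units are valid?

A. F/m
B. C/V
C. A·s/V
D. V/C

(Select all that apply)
B, C

capacitance has SI base units: A^2 * s^4 / (kg * m^2)

Checking each option against A^2 * s^4 / (kg * m^2):
  A. F/m: ✗ does not match
  B. C/V: ✓ matches
  C. A·s/V: ✓ matches
  D. V/C: ✗ does not match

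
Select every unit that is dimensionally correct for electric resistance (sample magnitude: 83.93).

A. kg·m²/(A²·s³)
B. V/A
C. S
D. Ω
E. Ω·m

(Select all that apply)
A, B, D

electric resistance has SI base units: kg * m^2 / (A^2 * s^3)

Checking each option against kg * m^2 / (A^2 * s^3):
  A. kg·m²/(A²·s³): ✓ matches
  B. V/A: ✓ matches
  C. S: ✗ does not match
  D. Ω: ✓ matches
  E. Ω·m: ✗ does not match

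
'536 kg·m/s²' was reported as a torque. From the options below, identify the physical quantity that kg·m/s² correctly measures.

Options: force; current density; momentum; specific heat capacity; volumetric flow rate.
force

torque should have units dimensionally equivalent to kg * m^2 / s^2 (e.g. N·m).
The given unit 'kg·m/s²' reduces to kg * m / s^2. Of the listed options, that is the dimensionality of force.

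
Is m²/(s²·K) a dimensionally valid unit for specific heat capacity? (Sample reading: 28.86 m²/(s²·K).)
Yes

specific heat capacity has SI base units: m^2 / (s^2 * K)
m²/(s²·K) reduces to the same SI base units, so it is a valid unit for specific heat capacity.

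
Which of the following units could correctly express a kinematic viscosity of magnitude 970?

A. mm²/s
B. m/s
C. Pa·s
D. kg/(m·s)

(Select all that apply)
A

kinematic viscosity has SI base units: m^2 / s

Checking each option against m^2 / s:
  A. mm²/s: ✓ matches
  B. m/s: ✗ does not match
  C. Pa·s: ✗ does not match
  D. kg/(m·s): ✗ does not match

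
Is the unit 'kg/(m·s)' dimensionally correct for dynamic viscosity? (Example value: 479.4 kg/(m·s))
Yes

dynamic viscosity has SI base units: kg / (m * s)
kg/(m·s) reduces to the same SI base units, so it is a valid unit for dynamic viscosity.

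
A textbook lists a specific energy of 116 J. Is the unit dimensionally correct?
No

specific energy has SI base units: m^2 / s^2
J does NOT reduce to m^2 / s^2; a valid unit for specific energy would be e.g. J/kg.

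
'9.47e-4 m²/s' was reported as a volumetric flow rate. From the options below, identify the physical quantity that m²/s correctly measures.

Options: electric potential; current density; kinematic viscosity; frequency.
kinematic viscosity

volumetric flow rate should have units dimensionally equivalent to m^3 / s (e.g. m³/s).
The given unit 'm²/s' reduces to m^2 / s. Of the listed options, that is the dimensionality of kinematic viscosity.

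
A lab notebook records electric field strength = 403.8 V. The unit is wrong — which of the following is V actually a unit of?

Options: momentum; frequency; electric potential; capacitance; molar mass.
electric potential

electric field strength should have units dimensionally equivalent to kg * m / (A * s^3) (e.g. V/m).
The given unit 'V' reduces to kg * m^2 / (A * s^3). Of the listed options, that is the dimensionality of electric potential.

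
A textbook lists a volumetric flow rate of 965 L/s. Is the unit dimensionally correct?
Yes

volumetric flow rate has SI base units: m^3 / s
L/s reduces to the same SI base units, so it is a valid unit for volumetric flow rate.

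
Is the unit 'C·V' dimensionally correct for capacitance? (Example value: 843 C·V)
No

capacitance has SI base units: A^2 * s^4 / (kg * m^2)
C·V does NOT reduce to A^2 * s^4 / (kg * m^2); a valid unit for capacitance would be e.g. F.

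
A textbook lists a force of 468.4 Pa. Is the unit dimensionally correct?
No

force has SI base units: kg * m / s^2
Pa does NOT reduce to kg * m / s^2; a valid unit for force would be e.g. N.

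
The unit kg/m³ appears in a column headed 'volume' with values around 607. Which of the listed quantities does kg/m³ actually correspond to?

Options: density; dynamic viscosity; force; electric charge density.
density

volume should have units dimensionally equivalent to m^3 (e.g. m³).
The given unit 'kg/m³' reduces to kg / m^3. Of the listed options, that is the dimensionality of density.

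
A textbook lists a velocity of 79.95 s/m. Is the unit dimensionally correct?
No

velocity has SI base units: m / s
s/m does NOT reduce to m / s; a valid unit for velocity would be e.g. m/s.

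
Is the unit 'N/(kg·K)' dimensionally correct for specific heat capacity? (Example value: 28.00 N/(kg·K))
No

specific heat capacity has SI base units: m^2 / (s^2 * K)
N/(kg·K) does NOT reduce to m^2 / (s^2 * K); a valid unit for specific heat capacity would be e.g. J/(kg·K).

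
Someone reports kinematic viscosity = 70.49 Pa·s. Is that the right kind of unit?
No

kinematic viscosity has SI base units: m^2 / s
Pa·s does NOT reduce to m^2 / s; a valid unit for kinematic viscosity would be e.g. m²/s.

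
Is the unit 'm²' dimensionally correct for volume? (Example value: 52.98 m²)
No

volume has SI base units: m^3
m² does NOT reduce to m^3; a valid unit for volume would be e.g. m³.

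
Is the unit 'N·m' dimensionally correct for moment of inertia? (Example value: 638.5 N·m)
No

moment of inertia has SI base units: kg * m^2
N·m does NOT reduce to kg * m^2; a valid unit for moment of inertia would be e.g. kg·m².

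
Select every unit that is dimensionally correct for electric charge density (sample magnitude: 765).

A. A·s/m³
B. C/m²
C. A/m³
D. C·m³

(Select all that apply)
A

electric charge density has SI base units: A * s / m^3

Checking each option against A * s / m^3:
  A. A·s/m³: ✓ matches
  B. C/m²: ✗ does not match
  C. A/m³: ✗ does not match
  D. C·m³: ✗ does not match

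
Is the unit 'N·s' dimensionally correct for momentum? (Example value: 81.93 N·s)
Yes

momentum has SI base units: kg * m / s
N·s reduces to the same SI base units, so it is a valid unit for momentum.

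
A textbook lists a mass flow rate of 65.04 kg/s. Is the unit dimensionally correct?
Yes

mass flow rate has SI base units: kg / s
kg/s reduces to the same SI base units, so it is a valid unit for mass flow rate.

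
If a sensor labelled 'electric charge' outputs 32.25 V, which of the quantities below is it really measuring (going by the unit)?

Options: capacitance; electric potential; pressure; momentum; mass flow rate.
electric potential

electric charge should have units dimensionally equivalent to A * s (e.g. C).
The given unit 'V' reduces to kg * m^2 / (A * s^3). Of the listed options, that is the dimensionality of electric potential.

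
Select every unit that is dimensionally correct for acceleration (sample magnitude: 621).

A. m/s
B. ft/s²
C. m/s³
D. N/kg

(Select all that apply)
B, D

acceleration has SI base units: m / s^2

Checking each option against m / s^2:
  A. m/s: ✗ does not match
  B. ft/s²: ✓ matches
  C. m/s³: ✗ does not match
  D. N/kg: ✓ matches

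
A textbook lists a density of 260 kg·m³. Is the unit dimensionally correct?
No

density has SI base units: kg / m^3
kg·m³ does NOT reduce to kg / m^3; a valid unit for density would be e.g. kg/m³.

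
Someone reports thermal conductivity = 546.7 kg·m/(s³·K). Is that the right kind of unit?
Yes

thermal conductivity has SI base units: kg * m / (s^3 * K)
kg·m/(s³·K) reduces to the same SI base units, so it is a valid unit for thermal conductivity.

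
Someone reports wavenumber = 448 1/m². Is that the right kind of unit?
No

wavenumber has SI base units: 1 / m
1/m² does NOT reduce to 1 / m; a valid unit for wavenumber would be e.g. 1/m.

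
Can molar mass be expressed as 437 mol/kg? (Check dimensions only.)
No

molar mass has SI base units: kg / mol
mol/kg does NOT reduce to kg / mol; a valid unit for molar mass would be e.g. kg/mol.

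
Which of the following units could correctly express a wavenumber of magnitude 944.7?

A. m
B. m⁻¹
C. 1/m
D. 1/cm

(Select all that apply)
B, C, D

wavenumber has SI base units: 1 / m

Checking each option against 1 / m:
  A. m: ✗ does not match
  B. m⁻¹: ✓ matches
  C. 1/m: ✓ matches
  D. 1/cm: ✓ matches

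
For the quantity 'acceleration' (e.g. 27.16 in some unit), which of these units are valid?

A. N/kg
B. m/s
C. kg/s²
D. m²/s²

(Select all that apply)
A

acceleration has SI base units: m / s^2

Checking each option against m / s^2:
  A. N/kg: ✓ matches
  B. m/s: ✗ does not match
  C. kg/s²: ✗ does not match
  D. m²/s²: ✗ does not match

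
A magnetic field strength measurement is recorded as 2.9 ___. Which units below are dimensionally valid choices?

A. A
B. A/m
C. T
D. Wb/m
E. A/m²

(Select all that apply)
B

magnetic field strength has SI base units: A / m

Checking each option against A / m:
  A. A: ✗ does not match
  B. A/m: ✓ matches
  C. T: ✗ does not match
  D. Wb/m: ✗ does not match
  E. A/m²: ✗ does not match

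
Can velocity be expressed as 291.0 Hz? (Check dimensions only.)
No

velocity has SI base units: m / s
Hz does NOT reduce to m / s; a valid unit for velocity would be e.g. m/s.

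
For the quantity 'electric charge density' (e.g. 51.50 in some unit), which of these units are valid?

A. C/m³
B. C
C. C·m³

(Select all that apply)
A

electric charge density has SI base units: A * s / m^3

Checking each option against A * s / m^3:
  A. C/m³: ✓ matches
  B. C: ✗ does not match
  C. C·m³: ✗ does not match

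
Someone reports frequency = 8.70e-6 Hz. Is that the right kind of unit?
Yes

frequency has SI base units: 1 / s
Hz reduces to the same SI base units, so it is a valid unit for frequency.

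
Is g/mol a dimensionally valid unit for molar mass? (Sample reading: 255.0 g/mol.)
Yes

molar mass has SI base units: kg / mol
g/mol reduces to the same SI base units, so it is a valid unit for molar mass.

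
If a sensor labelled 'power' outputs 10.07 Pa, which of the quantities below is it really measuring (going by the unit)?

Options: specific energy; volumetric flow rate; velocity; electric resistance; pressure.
pressure

power should have units dimensionally equivalent to kg * m^2 / s^3 (e.g. W).
The given unit 'Pa' reduces to kg / (m * s^2). Of the listed options, that is the dimensionality of pressure.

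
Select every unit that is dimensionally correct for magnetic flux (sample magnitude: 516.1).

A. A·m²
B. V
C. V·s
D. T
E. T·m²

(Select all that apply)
C, E

magnetic flux has SI base units: kg * m^2 / (A * s^2)

Checking each option against kg * m^2 / (A * s^2):
  A. A·m²: ✗ does not match
  B. V: ✗ does not match
  C. V·s: ✓ matches
  D. T: ✗ does not match
  E. T·m²: ✓ matches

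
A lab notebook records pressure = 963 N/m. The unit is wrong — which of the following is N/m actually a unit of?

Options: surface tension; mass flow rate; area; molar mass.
surface tension

pressure should have units dimensionally equivalent to kg / (m * s^2) (e.g. Pa).
The given unit 'N/m' reduces to kg / s^2. Of the listed options, that is the dimensionality of surface tension.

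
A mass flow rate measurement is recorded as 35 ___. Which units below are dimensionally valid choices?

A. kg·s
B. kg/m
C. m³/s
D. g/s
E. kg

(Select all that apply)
D

mass flow rate has SI base units: kg / s

Checking each option against kg / s:
  A. kg·s: ✗ does not match
  B. kg/m: ✗ does not match
  C. m³/s: ✗ does not match
  D. g/s: ✓ matches
  E. kg: ✗ does not match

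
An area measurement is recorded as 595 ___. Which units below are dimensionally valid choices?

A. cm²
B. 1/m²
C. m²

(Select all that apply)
A, C

area has SI base units: m^2

Checking each option against m^2:
  A. cm²: ✓ matches
  B. 1/m²: ✗ does not match
  C. m²: ✓ matches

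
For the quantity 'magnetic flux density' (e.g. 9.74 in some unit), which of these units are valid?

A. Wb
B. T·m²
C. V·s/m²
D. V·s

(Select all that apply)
C

magnetic flux density has SI base units: kg / (A * s^2)

Checking each option against kg / (A * s^2):
  A. Wb: ✗ does not match
  B. T·m²: ✗ does not match
  C. V·s/m²: ✓ matches
  D. V·s: ✗ does not match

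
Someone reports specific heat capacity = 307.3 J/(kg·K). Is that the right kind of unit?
Yes

specific heat capacity has SI base units: m^2 / (s^2 * K)
J/(kg·K) reduces to the same SI base units, so it is a valid unit for specific heat capacity.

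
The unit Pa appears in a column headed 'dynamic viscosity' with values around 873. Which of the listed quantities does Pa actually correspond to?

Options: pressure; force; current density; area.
pressure

dynamic viscosity should have units dimensionally equivalent to kg / (m * s) (e.g. Pa·s).
The given unit 'Pa' reduces to kg / (m * s^2). Of the listed options, that is the dimensionality of pressure.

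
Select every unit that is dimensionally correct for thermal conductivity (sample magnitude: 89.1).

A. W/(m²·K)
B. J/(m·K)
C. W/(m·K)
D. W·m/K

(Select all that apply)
C

thermal conductivity has SI base units: kg * m / (s^3 * K)

Checking each option against kg * m / (s^3 * K):
  A. W/(m²·K): ✗ does not match
  B. J/(m·K): ✗ does not match
  C. W/(m·K): ✓ matches
  D. W·m/K: ✗ does not match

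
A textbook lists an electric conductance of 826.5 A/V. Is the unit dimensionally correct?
Yes

electric conductance has SI base units: A^2 * s^3 / (kg * m^2)
A/V reduces to the same SI base units, so it is a valid unit for electric conductance.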